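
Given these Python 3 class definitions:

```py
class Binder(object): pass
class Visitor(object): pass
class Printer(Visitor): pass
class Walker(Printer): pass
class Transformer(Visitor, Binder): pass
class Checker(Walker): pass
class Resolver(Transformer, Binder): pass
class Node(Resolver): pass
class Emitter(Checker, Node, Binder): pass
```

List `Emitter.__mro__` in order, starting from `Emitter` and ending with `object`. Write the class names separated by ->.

Emitter -> Checker -> Walker -> Printer -> Node -> Resolver -> Transformer -> Visitor -> Binder -> object

L[Emitter] = Emitter + merge(L[Checker], L[Node], L[Binder], [Checker Node Binder])
  take Checker:  [Checker Walker Printer Visitor object] + [Node Resolver Transformer Visitor Binder object] + [Binder object] + [Checker Node Binder]
  take Walker:  [Walker Printer Visitor object] + [Node Resolver Transformer Visitor Binder object] + [Binder object] + [Node Binder]
  take Printer:  [Printer Visitor object] + [Node Resolver Transformer Visitor Binder object] + [Binder object] + [Node Binder]
  take Node:  [Visitor object] + [Node Resolver Transformer Visitor Binder object] + [Binder object] + [Node Binder]
  take Resolver:  [Visitor object] + [Resolver Transformer Visitor Binder object] + [Binder object] + [Binder]
  take Transformer:  [Visitor object] + [Transformer Visitor Binder object] + [Binder object] + [Binder]
  take Visitor:  [Visitor object] + [Visitor Binder object] + [Binder object] + [Binder]
  take Binder:  [object] + [Binder object] + [Binder object] + [Binder]
  take object:  [object] + [object] + [object]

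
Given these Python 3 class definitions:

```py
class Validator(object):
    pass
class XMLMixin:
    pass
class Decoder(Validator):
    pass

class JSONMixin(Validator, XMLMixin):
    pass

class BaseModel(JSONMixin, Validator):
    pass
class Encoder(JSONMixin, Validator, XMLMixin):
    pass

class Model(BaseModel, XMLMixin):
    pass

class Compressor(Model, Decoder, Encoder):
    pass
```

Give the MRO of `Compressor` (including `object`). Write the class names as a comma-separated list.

L[Compressor] = Compressor + merge(L[Model], L[Decoder], L[Encoder], [Model Decoder Encoder])
  take Model:  [Model BaseModel JSONMixin Validator XMLMixin object] + [Decoder Validator object] + [Encoder JSONMixin Validator XMLMixin object] + [Model Decoder Encoder]
  take BaseModel:  [BaseModel JSONMixin Validator XMLMixin object] + [Decoder Validator object] + [Encoder JSONMixin Validator XMLMixin object] + [Decoder Encoder]
  take Decoder:  [JSONMixin Validator XMLMixin object] + [Decoder Validator object] + [Encoder JSONMixin Validator XMLMixin object] + [Decoder Encoder]
  take Encoder:  [JSONMixin Validator XMLMixin object] + [Validator object] + [Encoder JSONMixin Validator XMLMixin object] + [Encoder]
  take JSONMixin:  [JSONMixin Validator XMLMixin object] + [Validator object] + [JSONMixin Validator XMLMixin object]
  take Validator:  [Validator XMLMixin object] + [Validator object] + [Validator XMLMixin object]
  take XMLMixin:  [XMLMixin object] + [object] + [XMLMixin object]
  take object:  [object] + [object] + [object]

Compressor, Model, BaseModel, Decoder, Encoder, JSONMixin, Validator, XMLMixin, object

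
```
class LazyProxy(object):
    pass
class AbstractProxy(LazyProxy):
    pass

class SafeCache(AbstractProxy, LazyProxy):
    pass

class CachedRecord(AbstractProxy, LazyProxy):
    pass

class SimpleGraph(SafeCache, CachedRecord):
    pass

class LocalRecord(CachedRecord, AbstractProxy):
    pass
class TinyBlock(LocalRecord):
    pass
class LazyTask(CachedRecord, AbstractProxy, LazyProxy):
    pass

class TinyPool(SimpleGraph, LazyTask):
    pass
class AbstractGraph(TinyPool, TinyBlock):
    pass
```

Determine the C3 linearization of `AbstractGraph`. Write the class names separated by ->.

AbstractGraph -> TinyPool -> SimpleGraph -> SafeCache -> LazyTask -> TinyBlock -> LocalRecord -> CachedRecord -> AbstractProxy -> LazyProxy -> object

L[AbstractGraph] = AbstractGraph + merge(L[TinyPool], L[TinyBlock], [TinyPool TinyBlock])
  take TinyPool:  [TinyPool SimpleGraph SafeCache LazyTask CachedRecord AbstractProxy LazyProxy object] + [TinyBlock LocalRecord CachedRecord AbstractProxy LazyProxy object] + [TinyPool TinyBlock]
  take SimpleGraph:  [SimpleGraph SafeCache LazyTask CachedRecord AbstractProxy LazyProxy object] + [TinyBlock LocalRecord CachedRecord AbstractProxy LazyProxy object] + [TinyBlock]
  take SafeCache:  [SafeCache LazyTask CachedRecord AbstractProxy LazyProxy object] + [TinyBlock LocalRecord CachedRecord AbstractProxy LazyProxy object] + [TinyBlock]
  take LazyTask:  [LazyTask CachedRecord AbstractProxy LazyProxy object] + [TinyBlock LocalRecord CachedRecord AbstractProxy LazyProxy object] + [TinyBlock]
  take TinyBlock:  [CachedRecord AbstractProxy LazyProxy object] + [TinyBlock LocalRecord CachedRecord AbstractProxy LazyProxy object] + [TinyBlock]
  take LocalRecord:  [CachedRecord AbstractProxy LazyProxy object] + [LocalRecord CachedRecord AbstractProxy LazyProxy object]
  take CachedRecord:  [CachedRecord AbstractProxy LazyProxy object] + [CachedRecord AbstractProxy LazyProxy object]
  take AbstractProxy:  [AbstractProxy LazyProxy object] + [AbstractProxy LazyProxy object]
  take LazyProxy:  [LazyProxy object] + [LazyProxy object]
  take object:  [object] + [object]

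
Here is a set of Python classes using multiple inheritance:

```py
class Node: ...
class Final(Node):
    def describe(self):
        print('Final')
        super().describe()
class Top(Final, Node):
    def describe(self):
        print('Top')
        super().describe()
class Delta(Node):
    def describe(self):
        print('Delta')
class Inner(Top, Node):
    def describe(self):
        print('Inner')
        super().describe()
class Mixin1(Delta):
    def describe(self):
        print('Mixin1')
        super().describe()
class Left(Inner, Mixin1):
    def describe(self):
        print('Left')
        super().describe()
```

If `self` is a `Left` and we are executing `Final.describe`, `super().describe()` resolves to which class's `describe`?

L[Left] = Left + merge(L[Inner], L[Mixin1], [Inner Mixin1])
  take Inner:  [Inner Top Final Node object] + [Mixin1 Delta Node object] + [Inner Mixin1]
  take Top:  [Top Final Node object] + [Mixin1 Delta Node object] + [Mixin1]
  take Final:  [Final Node object] + [Mixin1 Delta Node object] + [Mixin1]
  take Mixin1:  [Node object] + [Mixin1 Delta Node object] + [Mixin1]
  take Delta:  [Node object] + [Delta Node object]
  take Node:  [Node object] + [Node object]
  take object:  [object] + [object]
MRO: Left Inner Top Final Mixin1 Delta Node object
super() in Final.describe on a Left instance goes to the class after Final in Left's MRO: Mixin1.

Mixin1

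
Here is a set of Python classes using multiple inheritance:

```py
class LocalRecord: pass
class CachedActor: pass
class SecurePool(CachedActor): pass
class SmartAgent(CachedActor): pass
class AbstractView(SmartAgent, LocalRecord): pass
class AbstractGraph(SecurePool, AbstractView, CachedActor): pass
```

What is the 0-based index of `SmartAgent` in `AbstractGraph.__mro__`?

3

L[AbstractGraph] = AbstractGraph + merge(L[SecurePool], L[AbstractView], L[CachedActor], [SecurePool AbstractView CachedActor])
  take SecurePool:  [SecurePool CachedActor object] + [AbstractView SmartAgent CachedActor LocalRecord object] + [CachedActor object] + [SecurePool AbstractView CachedActor]
  take AbstractView:  [CachedActor object] + [AbstractView SmartAgent CachedActor LocalRecord object] + [CachedActor object] + [AbstractView CachedActor]
  take SmartAgent:  [CachedActor object] + [SmartAgent CachedActor LocalRecord object] + [CachedActor object] + [CachedActor]
  take CachedActor:  [CachedActor object] + [CachedActor LocalRecord object] + [CachedActor object] + [CachedActor]
  take LocalRecord:  [object] + [LocalRecord object] + [object]
  take object:  [object] + [object] + [object]
MRO: AbstractGraph SecurePool AbstractView SmartAgent CachedActor LocalRecord object
SmartAgent sits at index 3.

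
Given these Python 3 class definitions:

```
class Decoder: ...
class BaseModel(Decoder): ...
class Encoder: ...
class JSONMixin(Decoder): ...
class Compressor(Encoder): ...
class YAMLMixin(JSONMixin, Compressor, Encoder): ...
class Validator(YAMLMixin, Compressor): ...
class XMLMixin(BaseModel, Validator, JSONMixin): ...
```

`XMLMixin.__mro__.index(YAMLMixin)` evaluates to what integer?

3

L[XMLMixin] = XMLMixin + merge(L[BaseModel], L[Validator], L[JSONMixin], [BaseModel Validator JSONMixin])
  take BaseModel:  [BaseModel Decoder object] + [Validator YAMLMixin JSONMixin Decoder Compressor Encoder object] + [JSONMixin Decoder object] + [BaseModel Validator JSONMixin]
  take Validator:  [Decoder object] + [Validator YAMLMixin JSONMixin Decoder Compressor Encoder object] + [JSONMixin Decoder object] + [Validator JSONMixin]
  take YAMLMixin:  [Decoder object] + [YAMLMixin JSONMixin Decoder Compressor Encoder object] + [JSONMixin Decoder object] + [JSONMixin]
  take JSONMixin:  [Decoder object] + [JSONMixin Decoder Compressor Encoder object] + [JSONMixin Decoder object] + [JSONMixin]
  take Decoder:  [Decoder object] + [Decoder Compressor Encoder object] + [Decoder object]
  take Compressor:  [object] + [Compressor Encoder object] + [object]
  take Encoder:  [object] + [Encoder object] + [object]
  take object:  [object] + [object] + [object]
MRO: XMLMixin BaseModel Validator YAMLMixin JSONMixin Decoder Compressor Encoder object
YAMLMixin sits at index 3.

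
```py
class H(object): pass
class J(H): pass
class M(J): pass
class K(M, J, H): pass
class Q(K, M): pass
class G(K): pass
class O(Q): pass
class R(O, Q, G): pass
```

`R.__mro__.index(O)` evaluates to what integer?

1

L[R] = R + merge(L[O], L[Q], L[G], [O Q G])
  take O:  [O Q K M J H object] + [Q K M J H object] + [G K M J H object] + [O Q G]
  take Q:  [Q K M J H object] + [Q K M J H object] + [G K M J H object] + [Q G]
  take G:  [K M J H object] + [K M J H object] + [G K M J H object] + [G]
  take K:  [K M J H object] + [K M J H object] + [K M J H object]
  take M:  [M J H object] + [M J H object] + [M J H object]
  take J:  [J H object] + [J H object] + [J H object]
  take H:  [H object] + [H object] + [H object]
  take object:  [object] + [object] + [object]
MRO: R O Q G K M J H object
O sits at index 1.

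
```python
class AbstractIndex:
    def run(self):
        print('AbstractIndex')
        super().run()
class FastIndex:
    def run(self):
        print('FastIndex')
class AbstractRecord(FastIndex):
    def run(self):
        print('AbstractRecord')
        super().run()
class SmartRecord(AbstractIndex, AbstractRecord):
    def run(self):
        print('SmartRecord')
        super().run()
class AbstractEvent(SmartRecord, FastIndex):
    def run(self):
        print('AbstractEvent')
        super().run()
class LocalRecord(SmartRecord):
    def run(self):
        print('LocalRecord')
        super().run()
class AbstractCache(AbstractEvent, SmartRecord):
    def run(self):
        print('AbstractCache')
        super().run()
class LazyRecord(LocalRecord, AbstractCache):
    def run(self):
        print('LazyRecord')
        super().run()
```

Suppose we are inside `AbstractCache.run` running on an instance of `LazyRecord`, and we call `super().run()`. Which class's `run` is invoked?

L[LazyRecord] = LazyRecord + merge(L[LocalRecord], L[AbstractCache], [LocalRecord AbstractCache])
  take LocalRecord:  [LocalRecord SmartRecord AbstractIndex AbstractRecord FastIndex object] + [AbstractCache AbstractEvent SmartRecord AbstractIndex AbstractRecord FastIndex object] + [LocalRecord AbstractCache]
  take AbstractCache:  [SmartRecord AbstractIndex AbstractRecord FastIndex object] + [AbstractCache AbstractEvent SmartRecord AbstractIndex AbstractRecord FastIndex object] + [AbstractCache]
  take AbstractEvent:  [SmartRecord AbstractIndex AbstractRecord FastIndex object] + [AbstractEvent SmartRecord AbstractIndex AbstractRecord FastIndex object]
  take SmartRecord:  [SmartRecord AbstractIndex AbstractRecord FastIndex object] + [SmartRecord AbstractIndex AbstractRecord FastIndex object]
  take AbstractIndex:  [AbstractIndex AbstractRecord FastIndex object] + [AbstractIndex AbstractRecord FastIndex object]
  take AbstractRecord:  [AbstractRecord FastIndex object] + [AbstractRecord FastIndex object]
  take FastIndex:  [FastIndex object] + [FastIndex object]
  take object:  [object] + [object]
MRO: LazyRecord LocalRecord AbstractCache AbstractEvent SmartRecord AbstractIndex AbstractRecord FastIndex object
super() in AbstractCache.run on a LazyRecord instance goes to the class after AbstractCache in LazyRecord's MRO: AbstractEvent.

AbstractEvent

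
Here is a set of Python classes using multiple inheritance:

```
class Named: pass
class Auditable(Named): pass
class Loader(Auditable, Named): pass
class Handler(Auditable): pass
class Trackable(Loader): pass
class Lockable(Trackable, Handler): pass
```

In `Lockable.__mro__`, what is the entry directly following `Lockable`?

L[Lockable] = Lockable + merge(L[Trackable], L[Handler], [Trackable Handler])
  take Trackable:  [Trackable Loader Auditable Named object] + [Handler Auditable Named object] + [Trackable Handler]
  take Loader:  [Loader Auditable Named object] + [Handler Auditable Named object] + [Handler]
  take Handler:  [Auditable Named object] + [Handler Auditable Named object] + [Handler]
  take Auditable:  [Auditable Named object] + [Auditable Named object]
  take Named:  [Named object] + [Named object]
  take object:  [object] + [object]
MRO: Lockable Trackable Loader Handler Auditable Named object
Lockable is at position 0; next is Trackable.

Trackable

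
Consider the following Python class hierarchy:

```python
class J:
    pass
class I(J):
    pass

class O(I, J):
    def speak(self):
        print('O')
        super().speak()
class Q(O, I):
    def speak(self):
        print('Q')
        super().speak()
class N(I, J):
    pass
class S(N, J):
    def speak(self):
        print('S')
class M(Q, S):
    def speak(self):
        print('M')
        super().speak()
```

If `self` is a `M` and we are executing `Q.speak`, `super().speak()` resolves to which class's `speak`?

L[M] = M + merge(L[Q], L[S], [Q S])
  take Q:  [Q O I J object] + [S N I J object] + [Q S]
  take O:  [O I J object] + [S N I J object] + [S]
  take S:  [I J object] + [S N I J object] + [S]
  take N:  [I J object] + [N I J object]
  take I:  [I J object] + [I J object]
  take J:  [J object] + [J object]
  take object:  [object] + [object]
MRO: M Q O S N I J object
super() in Q.speak on a M instance goes to the class after Q in M's MRO: O.

O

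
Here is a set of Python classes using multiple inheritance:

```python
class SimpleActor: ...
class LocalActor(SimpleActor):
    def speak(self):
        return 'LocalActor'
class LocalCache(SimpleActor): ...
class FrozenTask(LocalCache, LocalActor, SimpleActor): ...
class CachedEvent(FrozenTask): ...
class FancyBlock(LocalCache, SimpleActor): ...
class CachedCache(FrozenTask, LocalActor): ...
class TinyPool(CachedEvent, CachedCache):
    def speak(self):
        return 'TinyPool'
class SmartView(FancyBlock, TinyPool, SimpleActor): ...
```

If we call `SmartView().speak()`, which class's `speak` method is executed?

L[SmartView] = SmartView + merge(L[FancyBlock], L[TinyPool], L[SimpleActor], [FancyBlock TinyPool SimpleActor])
  take FancyBlock:  [FancyBlock LocalCache SimpleActor object] + [TinyPool CachedEvent CachedCache FrozenTask LocalCache LocalActor SimpleActor object] + [SimpleActor object] + [FancyBlock TinyPool SimpleActor]
  take TinyPool:  [LocalCache SimpleActor object] + [TinyPool CachedEvent CachedCache FrozenTask LocalCache LocalActor SimpleActor object] + [SimpleActor object] + [TinyPool SimpleActor]
  take CachedEvent:  [LocalCache SimpleActor object] + [CachedEvent CachedCache FrozenTask LocalCache LocalActor SimpleActor object] + [SimpleActor object] + [SimpleActor]
  take CachedCache:  [LocalCache SimpleActor object] + [CachedCache FrozenTask LocalCache LocalActor SimpleActor object] + [SimpleActor object] + [SimpleActor]
  take FrozenTask:  [LocalCache SimpleActor object] + [FrozenTask LocalCache LocalActor SimpleActor object] + [SimpleActor object] + [SimpleActor]
  take LocalCache:  [LocalCache SimpleActor object] + [LocalCache LocalActor SimpleActor object] + [SimpleActor object] + [SimpleActor]
  take LocalActor:  [SimpleActor object] + [LocalActor SimpleActor object] + [SimpleActor object] + [SimpleActor]
  take SimpleActor:  [SimpleActor object] + [SimpleActor object] + [SimpleActor object] + [SimpleActor]
  take object:  [object] + [object] + [object]
MRO: SmartView FancyBlock TinyPool CachedEvent CachedCache FrozenTask LocalCache LocalActor SimpleActor object
speak is defined in: LocalActor, TinyPool. First along the MRO is TinyPool.

TinyPool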